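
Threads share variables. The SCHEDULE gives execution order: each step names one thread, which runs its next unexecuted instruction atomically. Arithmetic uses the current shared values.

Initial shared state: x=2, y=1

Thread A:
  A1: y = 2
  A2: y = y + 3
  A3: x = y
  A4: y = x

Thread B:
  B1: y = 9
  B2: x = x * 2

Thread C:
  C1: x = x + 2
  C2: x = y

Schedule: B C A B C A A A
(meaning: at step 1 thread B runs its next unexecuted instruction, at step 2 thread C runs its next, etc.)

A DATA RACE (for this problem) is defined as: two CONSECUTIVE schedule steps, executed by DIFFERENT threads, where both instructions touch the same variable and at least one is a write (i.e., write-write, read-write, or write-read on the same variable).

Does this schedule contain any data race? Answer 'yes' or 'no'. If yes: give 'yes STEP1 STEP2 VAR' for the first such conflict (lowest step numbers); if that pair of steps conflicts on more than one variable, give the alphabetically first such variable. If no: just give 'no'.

Steps 1,2: B(r=-,w=y) vs C(r=x,w=x). No conflict.
Steps 2,3: C(r=x,w=x) vs A(r=-,w=y). No conflict.
Steps 3,4: A(r=-,w=y) vs B(r=x,w=x). No conflict.
Steps 4,5: B(x = x * 2) vs C(x = y). RACE on x (W-W).
Steps 5,6: C(x = y) vs A(y = y + 3). RACE on y (R-W).
Steps 6,7: same thread (A). No race.
Steps 7,8: same thread (A). No race.
First conflict at steps 4,5.

Answer: yes 4 5 x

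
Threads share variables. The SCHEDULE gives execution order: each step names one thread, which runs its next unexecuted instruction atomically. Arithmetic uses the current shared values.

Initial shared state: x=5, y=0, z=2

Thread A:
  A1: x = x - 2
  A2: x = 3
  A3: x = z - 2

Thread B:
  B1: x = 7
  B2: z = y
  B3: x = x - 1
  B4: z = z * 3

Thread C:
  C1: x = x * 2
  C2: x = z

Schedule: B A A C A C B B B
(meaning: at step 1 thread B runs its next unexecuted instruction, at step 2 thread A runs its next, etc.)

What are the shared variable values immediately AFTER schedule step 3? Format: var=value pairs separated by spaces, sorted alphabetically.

Step 1: thread B executes B1 (x = 7). Shared: x=7 y=0 z=2. PCs: A@0 B@1 C@0
Step 2: thread A executes A1 (x = x - 2). Shared: x=5 y=0 z=2. PCs: A@1 B@1 C@0
Step 3: thread A executes A2 (x = 3). Shared: x=3 y=0 z=2. PCs: A@2 B@1 C@0

Answer: x=3 y=0 z=2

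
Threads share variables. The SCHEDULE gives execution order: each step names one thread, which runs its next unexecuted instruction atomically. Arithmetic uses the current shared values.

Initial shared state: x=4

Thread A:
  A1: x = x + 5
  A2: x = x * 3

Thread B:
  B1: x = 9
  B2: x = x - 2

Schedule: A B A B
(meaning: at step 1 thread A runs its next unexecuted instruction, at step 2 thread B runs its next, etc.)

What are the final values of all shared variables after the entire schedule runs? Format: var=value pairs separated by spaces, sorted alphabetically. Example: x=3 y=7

Answer: x=25

Derivation:
Step 1: thread A executes A1 (x = x + 5). Shared: x=9. PCs: A@1 B@0
Step 2: thread B executes B1 (x = 9). Shared: x=9. PCs: A@1 B@1
Step 3: thread A executes A2 (x = x * 3). Shared: x=27. PCs: A@2 B@1
Step 4: thread B executes B2 (x = x - 2). Shared: x=25. PCs: A@2 B@2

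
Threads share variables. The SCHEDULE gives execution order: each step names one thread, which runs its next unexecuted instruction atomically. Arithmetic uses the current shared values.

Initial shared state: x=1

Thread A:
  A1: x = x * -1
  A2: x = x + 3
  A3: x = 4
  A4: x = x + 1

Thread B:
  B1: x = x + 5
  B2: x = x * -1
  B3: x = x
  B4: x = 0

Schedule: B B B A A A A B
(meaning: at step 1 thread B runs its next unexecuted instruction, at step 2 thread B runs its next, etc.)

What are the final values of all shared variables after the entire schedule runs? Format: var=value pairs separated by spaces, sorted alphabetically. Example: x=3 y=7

Step 1: thread B executes B1 (x = x + 5). Shared: x=6. PCs: A@0 B@1
Step 2: thread B executes B2 (x = x * -1). Shared: x=-6. PCs: A@0 B@2
Step 3: thread B executes B3 (x = x). Shared: x=-6. PCs: A@0 B@3
Step 4: thread A executes A1 (x = x * -1). Shared: x=6. PCs: A@1 B@3
Step 5: thread A executes A2 (x = x + 3). Shared: x=9. PCs: A@2 B@3
Step 6: thread A executes A3 (x = 4). Shared: x=4. PCs: A@3 B@3
Step 7: thread A executes A4 (x = x + 1). Shared: x=5. PCs: A@4 B@3
Step 8: thread B executes B4 (x = 0). Shared: x=0. PCs: A@4 B@4

Answer: x=0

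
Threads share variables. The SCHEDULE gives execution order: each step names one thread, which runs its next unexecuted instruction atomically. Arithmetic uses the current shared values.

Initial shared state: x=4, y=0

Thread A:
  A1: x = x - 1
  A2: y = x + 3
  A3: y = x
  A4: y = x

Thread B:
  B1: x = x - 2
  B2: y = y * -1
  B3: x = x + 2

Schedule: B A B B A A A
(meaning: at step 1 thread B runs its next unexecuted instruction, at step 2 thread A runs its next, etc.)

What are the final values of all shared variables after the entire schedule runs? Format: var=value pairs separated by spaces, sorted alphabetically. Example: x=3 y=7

Answer: x=3 y=3

Derivation:
Step 1: thread B executes B1 (x = x - 2). Shared: x=2 y=0. PCs: A@0 B@1
Step 2: thread A executes A1 (x = x - 1). Shared: x=1 y=0. PCs: A@1 B@1
Step 3: thread B executes B2 (y = y * -1). Shared: x=1 y=0. PCs: A@1 B@2
Step 4: thread B executes B3 (x = x + 2). Shared: x=3 y=0. PCs: A@1 B@3
Step 5: thread A executes A2 (y = x + 3). Shared: x=3 y=6. PCs: A@2 B@3
Step 6: thread A executes A3 (y = x). Shared: x=3 y=3. PCs: A@3 B@3
Step 7: thread A executes A4 (y = x). Shared: x=3 y=3. PCs: A@4 B@3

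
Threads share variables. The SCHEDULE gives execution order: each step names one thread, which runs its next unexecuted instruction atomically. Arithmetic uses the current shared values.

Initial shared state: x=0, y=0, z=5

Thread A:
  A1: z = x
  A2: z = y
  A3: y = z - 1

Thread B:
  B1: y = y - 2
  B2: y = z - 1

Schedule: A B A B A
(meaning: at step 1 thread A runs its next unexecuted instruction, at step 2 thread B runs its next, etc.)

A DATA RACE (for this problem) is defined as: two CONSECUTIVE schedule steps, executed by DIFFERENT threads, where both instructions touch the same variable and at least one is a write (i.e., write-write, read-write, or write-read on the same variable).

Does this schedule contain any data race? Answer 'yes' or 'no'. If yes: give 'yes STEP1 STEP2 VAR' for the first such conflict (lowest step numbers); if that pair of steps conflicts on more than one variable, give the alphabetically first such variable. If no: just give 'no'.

Steps 1,2: A(r=x,w=z) vs B(r=y,w=y). No conflict.
Steps 2,3: B(y = y - 2) vs A(z = y). RACE on y (W-R).
Steps 3,4: A(z = y) vs B(y = z - 1). RACE on y (R-W), z (W-R). Multiple vars; alphabetically first is y.
Steps 4,5: B(y = z - 1) vs A(y = z - 1). RACE on y (W-W).
First conflict at steps 2,3.

Answer: yes 2 3 y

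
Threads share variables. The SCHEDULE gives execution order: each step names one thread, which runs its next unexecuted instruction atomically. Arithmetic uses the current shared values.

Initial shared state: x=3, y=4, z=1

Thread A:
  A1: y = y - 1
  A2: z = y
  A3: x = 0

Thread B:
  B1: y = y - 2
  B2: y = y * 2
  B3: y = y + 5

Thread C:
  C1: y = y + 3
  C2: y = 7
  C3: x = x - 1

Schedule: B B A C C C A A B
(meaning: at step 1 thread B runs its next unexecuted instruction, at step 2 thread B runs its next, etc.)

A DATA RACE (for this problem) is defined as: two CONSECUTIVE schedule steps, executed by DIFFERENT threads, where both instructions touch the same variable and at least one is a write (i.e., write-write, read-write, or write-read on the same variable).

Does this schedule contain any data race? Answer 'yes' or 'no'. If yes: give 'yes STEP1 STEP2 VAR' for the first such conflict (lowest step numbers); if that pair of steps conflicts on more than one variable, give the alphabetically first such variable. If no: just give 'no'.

Steps 1,2: same thread (B). No race.
Steps 2,3: B(y = y * 2) vs A(y = y - 1). RACE on y (W-W).
Steps 3,4: A(y = y - 1) vs C(y = y + 3). RACE on y (W-W).
Steps 4,5: same thread (C). No race.
Steps 5,6: same thread (C). No race.
Steps 6,7: C(r=x,w=x) vs A(r=y,w=z). No conflict.
Steps 7,8: same thread (A). No race.
Steps 8,9: A(r=-,w=x) vs B(r=y,w=y). No conflict.
First conflict at steps 2,3.

Answer: yes 2 3 y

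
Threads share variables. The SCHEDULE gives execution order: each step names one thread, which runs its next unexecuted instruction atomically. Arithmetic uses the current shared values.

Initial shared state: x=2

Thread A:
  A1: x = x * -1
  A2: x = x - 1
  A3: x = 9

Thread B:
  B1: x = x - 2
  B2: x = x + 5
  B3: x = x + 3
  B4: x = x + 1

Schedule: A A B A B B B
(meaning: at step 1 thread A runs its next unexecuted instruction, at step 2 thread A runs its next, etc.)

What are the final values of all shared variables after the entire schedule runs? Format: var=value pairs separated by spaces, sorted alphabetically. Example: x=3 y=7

Step 1: thread A executes A1 (x = x * -1). Shared: x=-2. PCs: A@1 B@0
Step 2: thread A executes A2 (x = x - 1). Shared: x=-3. PCs: A@2 B@0
Step 3: thread B executes B1 (x = x - 2). Shared: x=-5. PCs: A@2 B@1
Step 4: thread A executes A3 (x = 9). Shared: x=9. PCs: A@3 B@1
Step 5: thread B executes B2 (x = x + 5). Shared: x=14. PCs: A@3 B@2
Step 6: thread B executes B3 (x = x + 3). Shared: x=17. PCs: A@3 B@3
Step 7: thread B executes B4 (x = x + 1). Shared: x=18. PCs: A@3 B@4

Answer: x=18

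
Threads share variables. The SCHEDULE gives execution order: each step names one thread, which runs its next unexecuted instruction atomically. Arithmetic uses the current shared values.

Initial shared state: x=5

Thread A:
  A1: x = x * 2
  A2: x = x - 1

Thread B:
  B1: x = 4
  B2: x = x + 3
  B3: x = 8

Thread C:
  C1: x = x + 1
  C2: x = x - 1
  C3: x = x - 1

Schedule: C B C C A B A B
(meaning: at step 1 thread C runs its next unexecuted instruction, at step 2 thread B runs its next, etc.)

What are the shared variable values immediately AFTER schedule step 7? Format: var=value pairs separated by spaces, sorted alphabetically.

Answer: x=6

Derivation:
Step 1: thread C executes C1 (x = x + 1). Shared: x=6. PCs: A@0 B@0 C@1
Step 2: thread B executes B1 (x = 4). Shared: x=4. PCs: A@0 B@1 C@1
Step 3: thread C executes C2 (x = x - 1). Shared: x=3. PCs: A@0 B@1 C@2
Step 4: thread C executes C3 (x = x - 1). Shared: x=2. PCs: A@0 B@1 C@3
Step 5: thread A executes A1 (x = x * 2). Shared: x=4. PCs: A@1 B@1 C@3
Step 6: thread B executes B2 (x = x + 3). Shared: x=7. PCs: A@1 B@2 C@3
Step 7: thread A executes A2 (x = x - 1). Shared: x=6. PCs: A@2 B@2 C@3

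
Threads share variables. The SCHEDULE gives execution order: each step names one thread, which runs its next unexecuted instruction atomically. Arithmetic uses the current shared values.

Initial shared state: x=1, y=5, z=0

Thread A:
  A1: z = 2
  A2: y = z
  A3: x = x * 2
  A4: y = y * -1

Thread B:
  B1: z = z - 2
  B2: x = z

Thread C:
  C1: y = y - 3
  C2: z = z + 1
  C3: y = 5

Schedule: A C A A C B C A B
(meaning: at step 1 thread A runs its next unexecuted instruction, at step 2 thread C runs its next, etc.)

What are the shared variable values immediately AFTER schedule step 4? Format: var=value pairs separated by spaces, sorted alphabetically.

Answer: x=2 y=2 z=2

Derivation:
Step 1: thread A executes A1 (z = 2). Shared: x=1 y=5 z=2. PCs: A@1 B@0 C@0
Step 2: thread C executes C1 (y = y - 3). Shared: x=1 y=2 z=2. PCs: A@1 B@0 C@1
Step 3: thread A executes A2 (y = z). Shared: x=1 y=2 z=2. PCs: A@2 B@0 C@1
Step 4: thread A executes A3 (x = x * 2). Shared: x=2 y=2 z=2. PCs: A@3 B@0 C@1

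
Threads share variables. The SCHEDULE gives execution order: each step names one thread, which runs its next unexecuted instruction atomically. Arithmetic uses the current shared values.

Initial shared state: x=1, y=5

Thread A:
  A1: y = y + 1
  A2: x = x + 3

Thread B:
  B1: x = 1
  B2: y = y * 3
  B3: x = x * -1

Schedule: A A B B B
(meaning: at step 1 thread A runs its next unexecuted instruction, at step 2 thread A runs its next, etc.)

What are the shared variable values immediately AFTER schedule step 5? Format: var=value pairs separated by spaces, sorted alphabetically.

Step 1: thread A executes A1 (y = y + 1). Shared: x=1 y=6. PCs: A@1 B@0
Step 2: thread A executes A2 (x = x + 3). Shared: x=4 y=6. PCs: A@2 B@0
Step 3: thread B executes B1 (x = 1). Shared: x=1 y=6. PCs: A@2 B@1
Step 4: thread B executes B2 (y = y * 3). Shared: x=1 y=18. PCs: A@2 B@2
Step 5: thread B executes B3 (x = x * -1). Shared: x=-1 y=18. PCs: A@2 B@3

Answer: x=-1 y=18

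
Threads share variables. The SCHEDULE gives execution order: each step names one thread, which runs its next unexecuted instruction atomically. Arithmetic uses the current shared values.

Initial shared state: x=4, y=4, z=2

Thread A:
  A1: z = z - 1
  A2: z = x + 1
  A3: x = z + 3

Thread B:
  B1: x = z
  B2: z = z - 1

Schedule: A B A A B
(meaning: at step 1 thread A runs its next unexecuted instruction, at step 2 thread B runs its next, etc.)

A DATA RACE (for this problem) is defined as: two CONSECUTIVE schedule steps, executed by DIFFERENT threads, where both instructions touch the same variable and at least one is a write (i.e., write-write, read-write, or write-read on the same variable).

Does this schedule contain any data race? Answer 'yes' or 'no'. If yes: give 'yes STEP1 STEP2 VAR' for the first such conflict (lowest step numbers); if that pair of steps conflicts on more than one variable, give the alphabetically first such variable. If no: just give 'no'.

Answer: yes 1 2 z

Derivation:
Steps 1,2: A(z = z - 1) vs B(x = z). RACE on z (W-R).
Steps 2,3: B(x = z) vs A(z = x + 1). RACE on x (W-R), z (R-W). Multiple vars; alphabetically first is x.
Steps 3,4: same thread (A). No race.
Steps 4,5: A(x = z + 3) vs B(z = z - 1). RACE on z (R-W).
First conflict at steps 1,2.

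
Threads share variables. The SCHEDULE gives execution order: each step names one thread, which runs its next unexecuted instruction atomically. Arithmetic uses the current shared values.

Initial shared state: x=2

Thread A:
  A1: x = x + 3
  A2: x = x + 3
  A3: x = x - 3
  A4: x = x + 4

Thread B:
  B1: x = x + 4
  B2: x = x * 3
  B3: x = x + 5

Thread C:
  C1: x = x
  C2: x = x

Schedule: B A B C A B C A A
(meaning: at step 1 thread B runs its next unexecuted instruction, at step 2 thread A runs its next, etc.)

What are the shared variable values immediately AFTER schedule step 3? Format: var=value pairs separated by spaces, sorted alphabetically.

Step 1: thread B executes B1 (x = x + 4). Shared: x=6. PCs: A@0 B@1 C@0
Step 2: thread A executes A1 (x = x + 3). Shared: x=9. PCs: A@1 B@1 C@0
Step 3: thread B executes B2 (x = x * 3). Shared: x=27. PCs: A@1 B@2 C@0

Answer: x=27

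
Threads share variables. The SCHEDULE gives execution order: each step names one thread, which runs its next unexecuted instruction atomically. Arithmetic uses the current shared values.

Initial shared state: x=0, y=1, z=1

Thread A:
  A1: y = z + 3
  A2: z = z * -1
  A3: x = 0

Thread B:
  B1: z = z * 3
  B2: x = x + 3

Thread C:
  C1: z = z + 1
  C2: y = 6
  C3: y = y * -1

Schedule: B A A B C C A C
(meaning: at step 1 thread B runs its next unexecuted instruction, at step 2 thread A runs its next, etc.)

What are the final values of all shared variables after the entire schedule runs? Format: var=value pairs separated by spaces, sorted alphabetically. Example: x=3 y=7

Step 1: thread B executes B1 (z = z * 3). Shared: x=0 y=1 z=3. PCs: A@0 B@1 C@0
Step 2: thread A executes A1 (y = z + 3). Shared: x=0 y=6 z=3. PCs: A@1 B@1 C@0
Step 3: thread A executes A2 (z = z * -1). Shared: x=0 y=6 z=-3. PCs: A@2 B@1 C@0
Step 4: thread B executes B2 (x = x + 3). Shared: x=3 y=6 z=-3. PCs: A@2 B@2 C@0
Step 5: thread C executes C1 (z = z + 1). Shared: x=3 y=6 z=-2. PCs: A@2 B@2 C@1
Step 6: thread C executes C2 (y = 6). Shared: x=3 y=6 z=-2. PCs: A@2 B@2 C@2
Step 7: thread A executes A3 (x = 0). Shared: x=0 y=6 z=-2. PCs: A@3 B@2 C@2
Step 8: thread C executes C3 (y = y * -1). Shared: x=0 y=-6 z=-2. PCs: A@3 B@2 C@3

Answer: x=0 y=-6 z=-2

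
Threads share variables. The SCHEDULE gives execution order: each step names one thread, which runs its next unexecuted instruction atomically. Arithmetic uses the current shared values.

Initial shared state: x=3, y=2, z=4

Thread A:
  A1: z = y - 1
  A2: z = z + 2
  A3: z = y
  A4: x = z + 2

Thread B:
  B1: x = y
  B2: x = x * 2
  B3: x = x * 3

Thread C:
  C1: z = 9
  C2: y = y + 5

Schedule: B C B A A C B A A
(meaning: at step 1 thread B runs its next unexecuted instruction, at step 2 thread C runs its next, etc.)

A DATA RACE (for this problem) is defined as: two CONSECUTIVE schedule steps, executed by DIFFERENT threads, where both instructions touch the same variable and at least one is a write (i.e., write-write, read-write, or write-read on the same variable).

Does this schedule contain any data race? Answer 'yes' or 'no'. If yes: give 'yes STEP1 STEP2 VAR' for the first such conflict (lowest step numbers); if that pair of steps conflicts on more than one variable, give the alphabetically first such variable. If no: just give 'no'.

Steps 1,2: B(r=y,w=x) vs C(r=-,w=z). No conflict.
Steps 2,3: C(r=-,w=z) vs B(r=x,w=x). No conflict.
Steps 3,4: B(r=x,w=x) vs A(r=y,w=z). No conflict.
Steps 4,5: same thread (A). No race.
Steps 5,6: A(r=z,w=z) vs C(r=y,w=y). No conflict.
Steps 6,7: C(r=y,w=y) vs B(r=x,w=x). No conflict.
Steps 7,8: B(r=x,w=x) vs A(r=y,w=z). No conflict.
Steps 8,9: same thread (A). No race.

Answer: no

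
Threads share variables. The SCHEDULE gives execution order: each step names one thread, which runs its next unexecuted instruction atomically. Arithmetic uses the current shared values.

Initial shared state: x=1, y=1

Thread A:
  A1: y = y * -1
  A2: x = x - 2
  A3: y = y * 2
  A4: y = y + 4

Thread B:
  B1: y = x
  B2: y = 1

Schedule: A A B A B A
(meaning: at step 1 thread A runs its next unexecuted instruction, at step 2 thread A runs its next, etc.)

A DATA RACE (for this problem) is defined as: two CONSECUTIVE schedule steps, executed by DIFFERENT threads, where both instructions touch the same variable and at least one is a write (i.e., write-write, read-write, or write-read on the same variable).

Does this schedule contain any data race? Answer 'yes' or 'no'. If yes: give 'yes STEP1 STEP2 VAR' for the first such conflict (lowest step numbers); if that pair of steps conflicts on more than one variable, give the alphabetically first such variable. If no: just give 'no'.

Answer: yes 2 3 x

Derivation:
Steps 1,2: same thread (A). No race.
Steps 2,3: A(x = x - 2) vs B(y = x). RACE on x (W-R).
Steps 3,4: B(y = x) vs A(y = y * 2). RACE on y (W-W).
Steps 4,5: A(y = y * 2) vs B(y = 1). RACE on y (W-W).
Steps 5,6: B(y = 1) vs A(y = y + 4). RACE on y (W-W).
First conflict at steps 2,3.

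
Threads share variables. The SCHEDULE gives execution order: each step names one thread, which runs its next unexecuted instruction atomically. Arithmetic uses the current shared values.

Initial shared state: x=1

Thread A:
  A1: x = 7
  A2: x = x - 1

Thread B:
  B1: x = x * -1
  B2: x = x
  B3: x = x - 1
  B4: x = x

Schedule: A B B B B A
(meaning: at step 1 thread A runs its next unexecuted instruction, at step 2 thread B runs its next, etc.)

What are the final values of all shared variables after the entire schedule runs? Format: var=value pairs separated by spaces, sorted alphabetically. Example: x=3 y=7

Step 1: thread A executes A1 (x = 7). Shared: x=7. PCs: A@1 B@0
Step 2: thread B executes B1 (x = x * -1). Shared: x=-7. PCs: A@1 B@1
Step 3: thread B executes B2 (x = x). Shared: x=-7. PCs: A@1 B@2
Step 4: thread B executes B3 (x = x - 1). Shared: x=-8. PCs: A@1 B@3
Step 5: thread B executes B4 (x = x). Shared: x=-8. PCs: A@1 B@4
Step 6: thread A executes A2 (x = x - 1). Shared: x=-9. PCs: A@2 B@4

Answer: x=-9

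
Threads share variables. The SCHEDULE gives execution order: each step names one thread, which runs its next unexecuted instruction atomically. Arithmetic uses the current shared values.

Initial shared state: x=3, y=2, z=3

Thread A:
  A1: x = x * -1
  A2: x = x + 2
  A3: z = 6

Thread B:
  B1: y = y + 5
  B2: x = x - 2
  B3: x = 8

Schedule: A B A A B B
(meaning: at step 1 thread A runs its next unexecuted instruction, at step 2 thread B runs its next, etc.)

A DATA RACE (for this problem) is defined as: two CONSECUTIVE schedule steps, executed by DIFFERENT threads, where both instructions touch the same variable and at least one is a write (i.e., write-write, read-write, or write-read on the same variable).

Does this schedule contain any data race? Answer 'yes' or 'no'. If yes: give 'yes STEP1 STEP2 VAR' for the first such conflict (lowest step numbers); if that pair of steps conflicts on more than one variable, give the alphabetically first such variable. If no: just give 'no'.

Answer: no

Derivation:
Steps 1,2: A(r=x,w=x) vs B(r=y,w=y). No conflict.
Steps 2,3: B(r=y,w=y) vs A(r=x,w=x). No conflict.
Steps 3,4: same thread (A). No race.
Steps 4,5: A(r=-,w=z) vs B(r=x,w=x). No conflict.
Steps 5,6: same thread (B). No race.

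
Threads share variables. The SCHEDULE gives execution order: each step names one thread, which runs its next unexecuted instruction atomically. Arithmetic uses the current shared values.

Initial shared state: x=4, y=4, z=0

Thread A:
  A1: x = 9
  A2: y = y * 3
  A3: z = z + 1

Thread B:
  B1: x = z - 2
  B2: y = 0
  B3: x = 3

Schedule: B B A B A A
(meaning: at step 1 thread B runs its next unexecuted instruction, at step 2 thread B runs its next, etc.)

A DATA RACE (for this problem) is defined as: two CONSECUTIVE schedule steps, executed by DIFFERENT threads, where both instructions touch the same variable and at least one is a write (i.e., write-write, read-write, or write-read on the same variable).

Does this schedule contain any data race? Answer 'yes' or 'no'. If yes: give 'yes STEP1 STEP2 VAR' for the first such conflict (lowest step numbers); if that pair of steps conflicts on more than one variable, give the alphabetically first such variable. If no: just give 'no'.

Answer: yes 3 4 x

Derivation:
Steps 1,2: same thread (B). No race.
Steps 2,3: B(r=-,w=y) vs A(r=-,w=x). No conflict.
Steps 3,4: A(x = 9) vs B(x = 3). RACE on x (W-W).
Steps 4,5: B(r=-,w=x) vs A(r=y,w=y). No conflict.
Steps 5,6: same thread (A). No race.
First conflict at steps 3,4.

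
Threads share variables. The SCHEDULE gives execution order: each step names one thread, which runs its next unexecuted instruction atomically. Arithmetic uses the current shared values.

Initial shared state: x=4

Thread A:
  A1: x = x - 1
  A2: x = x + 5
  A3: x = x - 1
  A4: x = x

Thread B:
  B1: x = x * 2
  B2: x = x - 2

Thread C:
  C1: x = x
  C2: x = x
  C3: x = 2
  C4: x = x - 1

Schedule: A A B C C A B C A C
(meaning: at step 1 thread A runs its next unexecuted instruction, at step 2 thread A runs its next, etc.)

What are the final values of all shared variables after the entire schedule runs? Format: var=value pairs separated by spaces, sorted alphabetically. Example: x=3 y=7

Step 1: thread A executes A1 (x = x - 1). Shared: x=3. PCs: A@1 B@0 C@0
Step 2: thread A executes A2 (x = x + 5). Shared: x=8. PCs: A@2 B@0 C@0
Step 3: thread B executes B1 (x = x * 2). Shared: x=16. PCs: A@2 B@1 C@0
Step 4: thread C executes C1 (x = x). Shared: x=16. PCs: A@2 B@1 C@1
Step 5: thread C executes C2 (x = x). Shared: x=16. PCs: A@2 B@1 C@2
Step 6: thread A executes A3 (x = x - 1). Shared: x=15. PCs: A@3 B@1 C@2
Step 7: thread B executes B2 (x = x - 2). Shared: x=13. PCs: A@3 B@2 C@2
Step 8: thread C executes C3 (x = 2). Shared: x=2. PCs: A@3 B@2 C@3
Step 9: thread A executes A4 (x = x). Shared: x=2. PCs: A@4 B@2 C@3
Step 10: thread C executes C4 (x = x - 1). Shared: x=1. PCs: A@4 B@2 C@4

Answer: x=1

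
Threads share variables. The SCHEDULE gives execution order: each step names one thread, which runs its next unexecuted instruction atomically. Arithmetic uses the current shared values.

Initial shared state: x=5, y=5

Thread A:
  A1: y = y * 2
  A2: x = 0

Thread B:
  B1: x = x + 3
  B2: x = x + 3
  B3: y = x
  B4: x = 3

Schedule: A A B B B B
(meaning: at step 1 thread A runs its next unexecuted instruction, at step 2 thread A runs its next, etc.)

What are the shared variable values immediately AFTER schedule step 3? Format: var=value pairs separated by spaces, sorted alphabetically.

Step 1: thread A executes A1 (y = y * 2). Shared: x=5 y=10. PCs: A@1 B@0
Step 2: thread A executes A2 (x = 0). Shared: x=0 y=10. PCs: A@2 B@0
Step 3: thread B executes B1 (x = x + 3). Shared: x=3 y=10. PCs: A@2 B@1

Answer: x=3 y=10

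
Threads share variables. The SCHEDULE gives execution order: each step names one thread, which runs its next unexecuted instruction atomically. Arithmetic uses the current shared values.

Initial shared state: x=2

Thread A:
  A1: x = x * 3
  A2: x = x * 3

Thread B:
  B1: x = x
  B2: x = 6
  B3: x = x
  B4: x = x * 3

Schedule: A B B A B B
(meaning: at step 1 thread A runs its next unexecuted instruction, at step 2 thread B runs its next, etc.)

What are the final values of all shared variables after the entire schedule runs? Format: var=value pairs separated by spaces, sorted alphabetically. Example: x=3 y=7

Step 1: thread A executes A1 (x = x * 3). Shared: x=6. PCs: A@1 B@0
Step 2: thread B executes B1 (x = x). Shared: x=6. PCs: A@1 B@1
Step 3: thread B executes B2 (x = 6). Shared: x=6. PCs: A@1 B@2
Step 4: thread A executes A2 (x = x * 3). Shared: x=18. PCs: A@2 B@2
Step 5: thread B executes B3 (x = x). Shared: x=18. PCs: A@2 B@3
Step 6: thread B executes B4 (x = x * 3). Shared: x=54. PCs: A@2 B@4

Answer: x=54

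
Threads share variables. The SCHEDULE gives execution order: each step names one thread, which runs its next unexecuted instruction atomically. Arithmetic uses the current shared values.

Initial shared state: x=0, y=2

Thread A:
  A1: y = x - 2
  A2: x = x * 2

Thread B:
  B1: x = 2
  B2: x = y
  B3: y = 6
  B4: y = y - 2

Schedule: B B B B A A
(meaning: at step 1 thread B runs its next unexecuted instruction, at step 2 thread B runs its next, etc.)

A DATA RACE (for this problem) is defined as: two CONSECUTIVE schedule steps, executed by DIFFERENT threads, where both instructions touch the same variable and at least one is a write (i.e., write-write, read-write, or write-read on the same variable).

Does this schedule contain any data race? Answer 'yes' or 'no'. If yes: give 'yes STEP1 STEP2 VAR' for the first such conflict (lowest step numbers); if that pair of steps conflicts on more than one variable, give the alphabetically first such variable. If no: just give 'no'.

Steps 1,2: same thread (B). No race.
Steps 2,3: same thread (B). No race.
Steps 3,4: same thread (B). No race.
Steps 4,5: B(y = y - 2) vs A(y = x - 2). RACE on y (W-W).
Steps 5,6: same thread (A). No race.
First conflict at steps 4,5.

Answer: yes 4 5 y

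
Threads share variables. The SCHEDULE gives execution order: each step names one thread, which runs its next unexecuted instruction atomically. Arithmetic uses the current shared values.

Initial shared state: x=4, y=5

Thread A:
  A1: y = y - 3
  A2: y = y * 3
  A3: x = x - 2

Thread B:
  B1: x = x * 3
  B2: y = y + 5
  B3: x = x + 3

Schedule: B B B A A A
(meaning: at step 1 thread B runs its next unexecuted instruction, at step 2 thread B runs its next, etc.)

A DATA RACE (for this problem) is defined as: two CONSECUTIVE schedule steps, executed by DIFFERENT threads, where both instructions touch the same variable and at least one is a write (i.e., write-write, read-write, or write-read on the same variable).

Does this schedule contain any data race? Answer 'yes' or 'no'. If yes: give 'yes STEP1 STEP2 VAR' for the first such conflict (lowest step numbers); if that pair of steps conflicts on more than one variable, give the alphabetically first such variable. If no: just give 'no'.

Steps 1,2: same thread (B). No race.
Steps 2,3: same thread (B). No race.
Steps 3,4: B(r=x,w=x) vs A(r=y,w=y). No conflict.
Steps 4,5: same thread (A). No race.
Steps 5,6: same thread (A). No race.

Answer: no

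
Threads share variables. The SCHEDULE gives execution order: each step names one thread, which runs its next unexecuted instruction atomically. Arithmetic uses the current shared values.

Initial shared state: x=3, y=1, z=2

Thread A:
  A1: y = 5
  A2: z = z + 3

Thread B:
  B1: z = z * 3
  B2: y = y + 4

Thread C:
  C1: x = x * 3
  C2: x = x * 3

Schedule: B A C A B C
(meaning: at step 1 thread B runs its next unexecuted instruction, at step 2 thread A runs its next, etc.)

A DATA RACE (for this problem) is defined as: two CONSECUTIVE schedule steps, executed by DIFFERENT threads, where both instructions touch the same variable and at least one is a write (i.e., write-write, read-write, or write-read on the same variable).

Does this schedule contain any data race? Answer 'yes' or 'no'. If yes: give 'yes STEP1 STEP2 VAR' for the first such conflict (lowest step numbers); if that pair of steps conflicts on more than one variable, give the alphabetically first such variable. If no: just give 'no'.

Steps 1,2: B(r=z,w=z) vs A(r=-,w=y). No conflict.
Steps 2,3: A(r=-,w=y) vs C(r=x,w=x). No conflict.
Steps 3,4: C(r=x,w=x) vs A(r=z,w=z). No conflict.
Steps 4,5: A(r=z,w=z) vs B(r=y,w=y). No conflict.
Steps 5,6: B(r=y,w=y) vs C(r=x,w=x). No conflict.

Answer: no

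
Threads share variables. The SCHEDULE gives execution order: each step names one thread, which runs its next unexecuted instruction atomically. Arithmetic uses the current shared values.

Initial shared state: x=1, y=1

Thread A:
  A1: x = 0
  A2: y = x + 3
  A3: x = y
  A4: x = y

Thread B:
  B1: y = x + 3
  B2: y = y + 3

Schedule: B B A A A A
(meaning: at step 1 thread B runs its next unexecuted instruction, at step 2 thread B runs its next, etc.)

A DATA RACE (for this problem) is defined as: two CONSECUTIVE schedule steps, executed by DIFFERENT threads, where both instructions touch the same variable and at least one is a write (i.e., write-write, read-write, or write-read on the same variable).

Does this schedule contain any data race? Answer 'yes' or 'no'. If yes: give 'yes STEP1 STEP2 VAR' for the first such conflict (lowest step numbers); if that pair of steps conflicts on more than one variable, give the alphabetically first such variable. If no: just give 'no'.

Answer: no

Derivation:
Steps 1,2: same thread (B). No race.
Steps 2,3: B(r=y,w=y) vs A(r=-,w=x). No conflict.
Steps 3,4: same thread (A). No race.
Steps 4,5: same thread (A). No race.
Steps 5,6: same thread (A). No race.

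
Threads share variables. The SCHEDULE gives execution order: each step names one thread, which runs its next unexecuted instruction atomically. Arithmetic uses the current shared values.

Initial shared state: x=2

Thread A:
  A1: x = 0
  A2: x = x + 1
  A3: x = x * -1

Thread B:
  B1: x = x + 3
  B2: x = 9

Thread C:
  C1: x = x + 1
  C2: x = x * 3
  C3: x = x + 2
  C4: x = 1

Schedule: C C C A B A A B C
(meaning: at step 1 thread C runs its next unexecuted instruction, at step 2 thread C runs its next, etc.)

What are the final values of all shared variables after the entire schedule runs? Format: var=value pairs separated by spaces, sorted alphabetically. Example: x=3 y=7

Step 1: thread C executes C1 (x = x + 1). Shared: x=3. PCs: A@0 B@0 C@1
Step 2: thread C executes C2 (x = x * 3). Shared: x=9. PCs: A@0 B@0 C@2
Step 3: thread C executes C3 (x = x + 2). Shared: x=11. PCs: A@0 B@0 C@3
Step 4: thread A executes A1 (x = 0). Shared: x=0. PCs: A@1 B@0 C@3
Step 5: thread B executes B1 (x = x + 3). Shared: x=3. PCs: A@1 B@1 C@3
Step 6: thread A executes A2 (x = x + 1). Shared: x=4. PCs: A@2 B@1 C@3
Step 7: thread A executes A3 (x = x * -1). Shared: x=-4. PCs: A@3 B@1 C@3
Step 8: thread B executes B2 (x = 9). Shared: x=9. PCs: A@3 B@2 C@3
Step 9: thread C executes C4 (x = 1). Shared: x=1. PCs: A@3 B@2 C@4

Answer: x=1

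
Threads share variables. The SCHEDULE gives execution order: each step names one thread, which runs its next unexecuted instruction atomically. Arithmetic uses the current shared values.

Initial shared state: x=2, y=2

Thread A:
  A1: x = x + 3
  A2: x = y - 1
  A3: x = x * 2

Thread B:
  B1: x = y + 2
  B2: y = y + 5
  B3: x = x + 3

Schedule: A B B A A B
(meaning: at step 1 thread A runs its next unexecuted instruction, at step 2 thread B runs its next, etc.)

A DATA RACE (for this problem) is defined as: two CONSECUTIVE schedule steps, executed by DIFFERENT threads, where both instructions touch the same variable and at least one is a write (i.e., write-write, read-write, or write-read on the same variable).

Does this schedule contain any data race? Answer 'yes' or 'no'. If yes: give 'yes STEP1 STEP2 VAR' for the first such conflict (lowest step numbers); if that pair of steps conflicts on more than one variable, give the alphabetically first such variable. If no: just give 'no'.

Answer: yes 1 2 x

Derivation:
Steps 1,2: A(x = x + 3) vs B(x = y + 2). RACE on x (W-W).
Steps 2,3: same thread (B). No race.
Steps 3,4: B(y = y + 5) vs A(x = y - 1). RACE on y (W-R).
Steps 4,5: same thread (A). No race.
Steps 5,6: A(x = x * 2) vs B(x = x + 3). RACE on x (W-W).
First conflict at steps 1,2.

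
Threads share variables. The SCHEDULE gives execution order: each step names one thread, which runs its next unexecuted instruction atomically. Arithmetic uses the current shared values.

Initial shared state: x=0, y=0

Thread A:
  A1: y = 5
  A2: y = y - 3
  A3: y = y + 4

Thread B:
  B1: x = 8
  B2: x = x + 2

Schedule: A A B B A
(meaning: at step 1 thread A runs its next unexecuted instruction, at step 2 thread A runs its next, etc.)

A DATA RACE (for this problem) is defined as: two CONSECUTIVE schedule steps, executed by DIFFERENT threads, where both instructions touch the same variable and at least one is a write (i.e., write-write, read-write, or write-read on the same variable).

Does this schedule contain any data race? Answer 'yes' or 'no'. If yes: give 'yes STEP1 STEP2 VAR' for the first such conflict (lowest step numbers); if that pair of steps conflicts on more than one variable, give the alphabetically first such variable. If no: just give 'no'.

Steps 1,2: same thread (A). No race.
Steps 2,3: A(r=y,w=y) vs B(r=-,w=x). No conflict.
Steps 3,4: same thread (B). No race.
Steps 4,5: B(r=x,w=x) vs A(r=y,w=y). No conflict.

Answer: no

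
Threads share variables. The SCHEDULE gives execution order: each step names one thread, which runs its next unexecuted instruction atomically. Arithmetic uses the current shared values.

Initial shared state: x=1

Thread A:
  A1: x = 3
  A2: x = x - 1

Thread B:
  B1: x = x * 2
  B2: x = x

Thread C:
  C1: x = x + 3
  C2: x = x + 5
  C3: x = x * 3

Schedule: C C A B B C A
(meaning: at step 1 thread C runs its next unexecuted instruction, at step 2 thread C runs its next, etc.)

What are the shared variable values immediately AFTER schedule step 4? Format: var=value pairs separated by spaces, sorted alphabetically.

Step 1: thread C executes C1 (x = x + 3). Shared: x=4. PCs: A@0 B@0 C@1
Step 2: thread C executes C2 (x = x + 5). Shared: x=9. PCs: A@0 B@0 C@2
Step 3: thread A executes A1 (x = 3). Shared: x=3. PCs: A@1 B@0 C@2
Step 4: thread B executes B1 (x = x * 2). Shared: x=6. PCs: A@1 B@1 C@2

Answer: x=6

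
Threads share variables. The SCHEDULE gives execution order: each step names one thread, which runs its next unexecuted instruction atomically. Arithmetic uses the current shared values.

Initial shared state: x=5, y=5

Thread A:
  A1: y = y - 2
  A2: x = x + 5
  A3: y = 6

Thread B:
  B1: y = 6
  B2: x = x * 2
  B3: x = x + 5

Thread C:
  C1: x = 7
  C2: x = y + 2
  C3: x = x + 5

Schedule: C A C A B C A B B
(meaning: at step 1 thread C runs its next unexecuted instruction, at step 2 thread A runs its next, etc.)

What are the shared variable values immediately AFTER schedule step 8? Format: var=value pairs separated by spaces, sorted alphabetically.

Step 1: thread C executes C1 (x = 7). Shared: x=7 y=5. PCs: A@0 B@0 C@1
Step 2: thread A executes A1 (y = y - 2). Shared: x=7 y=3. PCs: A@1 B@0 C@1
Step 3: thread C executes C2 (x = y + 2). Shared: x=5 y=3. PCs: A@1 B@0 C@2
Step 4: thread A executes A2 (x = x + 5). Shared: x=10 y=3. PCs: A@2 B@0 C@2
Step 5: thread B executes B1 (y = 6). Shared: x=10 y=6. PCs: A@2 B@1 C@2
Step 6: thread C executes C3 (x = x + 5). Shared: x=15 y=6. PCs: A@2 B@1 C@3
Step 7: thread A executes A3 (y = 6). Shared: x=15 y=6. PCs: A@3 B@1 C@3
Step 8: thread B executes B2 (x = x * 2). Shared: x=30 y=6. PCs: A@3 B@2 C@3

Answer: x=30 y=6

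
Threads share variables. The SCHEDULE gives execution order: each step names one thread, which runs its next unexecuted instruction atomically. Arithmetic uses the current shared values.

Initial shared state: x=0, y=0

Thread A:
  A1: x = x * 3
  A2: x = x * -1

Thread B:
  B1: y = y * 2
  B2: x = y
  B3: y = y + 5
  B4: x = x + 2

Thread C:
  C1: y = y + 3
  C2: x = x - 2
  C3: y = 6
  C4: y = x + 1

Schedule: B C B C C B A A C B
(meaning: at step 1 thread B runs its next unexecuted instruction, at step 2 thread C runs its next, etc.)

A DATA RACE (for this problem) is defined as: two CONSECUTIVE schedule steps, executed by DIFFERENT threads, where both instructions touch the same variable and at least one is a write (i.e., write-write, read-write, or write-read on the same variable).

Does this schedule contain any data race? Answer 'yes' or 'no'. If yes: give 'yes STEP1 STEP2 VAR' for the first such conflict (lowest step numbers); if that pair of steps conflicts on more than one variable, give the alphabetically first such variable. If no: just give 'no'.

Answer: yes 1 2 y

Derivation:
Steps 1,2: B(y = y * 2) vs C(y = y + 3). RACE on y (W-W).
Steps 2,3: C(y = y + 3) vs B(x = y). RACE on y (W-R).
Steps 3,4: B(x = y) vs C(x = x - 2). RACE on x (W-W).
Steps 4,5: same thread (C). No race.
Steps 5,6: C(y = 6) vs B(y = y + 5). RACE on y (W-W).
Steps 6,7: B(r=y,w=y) vs A(r=x,w=x). No conflict.
Steps 7,8: same thread (A). No race.
Steps 8,9: A(x = x * -1) vs C(y = x + 1). RACE on x (W-R).
Steps 9,10: C(y = x + 1) vs B(x = x + 2). RACE on x (R-W).
First conflict at steps 1,2.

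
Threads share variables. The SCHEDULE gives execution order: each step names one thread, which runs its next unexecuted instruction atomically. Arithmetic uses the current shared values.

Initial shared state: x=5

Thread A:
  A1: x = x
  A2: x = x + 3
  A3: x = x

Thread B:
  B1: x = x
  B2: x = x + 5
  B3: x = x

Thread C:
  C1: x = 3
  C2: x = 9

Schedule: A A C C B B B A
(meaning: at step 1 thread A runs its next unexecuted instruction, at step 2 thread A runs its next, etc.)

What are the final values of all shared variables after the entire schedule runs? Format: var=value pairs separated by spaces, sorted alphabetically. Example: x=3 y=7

Step 1: thread A executes A1 (x = x). Shared: x=5. PCs: A@1 B@0 C@0
Step 2: thread A executes A2 (x = x + 3). Shared: x=8. PCs: A@2 B@0 C@0
Step 3: thread C executes C1 (x = 3). Shared: x=3. PCs: A@2 B@0 C@1
Step 4: thread C executes C2 (x = 9). Shared: x=9. PCs: A@2 B@0 C@2
Step 5: thread B executes B1 (x = x). Shared: x=9. PCs: A@2 B@1 C@2
Step 6: thread B executes B2 (x = x + 5). Shared: x=14. PCs: A@2 B@2 C@2
Step 7: thread B executes B3 (x = x). Shared: x=14. PCs: A@2 B@3 C@2
Step 8: thread A executes A3 (x = x). Shared: x=14. PCs: A@3 B@3 C@2

Answer: x=14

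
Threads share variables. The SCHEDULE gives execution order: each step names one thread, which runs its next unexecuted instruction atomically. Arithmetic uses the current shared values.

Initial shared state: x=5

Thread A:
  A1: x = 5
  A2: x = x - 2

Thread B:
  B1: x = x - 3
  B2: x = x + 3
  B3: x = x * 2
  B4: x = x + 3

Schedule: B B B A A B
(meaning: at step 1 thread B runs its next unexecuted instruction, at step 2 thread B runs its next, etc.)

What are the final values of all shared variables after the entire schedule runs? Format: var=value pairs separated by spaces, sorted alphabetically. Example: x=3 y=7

Step 1: thread B executes B1 (x = x - 3). Shared: x=2. PCs: A@0 B@1
Step 2: thread B executes B2 (x = x + 3). Shared: x=5. PCs: A@0 B@2
Step 3: thread B executes B3 (x = x * 2). Shared: x=10. PCs: A@0 B@3
Step 4: thread A executes A1 (x = 5). Shared: x=5. PCs: A@1 B@3
Step 5: thread A executes A2 (x = x - 2). Shared: x=3. PCs: A@2 B@3
Step 6: thread B executes B4 (x = x + 3). Shared: x=6. PCs: A@2 B@4

Answer: x=6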